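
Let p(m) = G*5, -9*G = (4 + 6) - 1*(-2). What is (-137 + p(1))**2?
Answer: 185761/9 ≈ 20640.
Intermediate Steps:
G = -4/3 (G = -((4 + 6) - 1*(-2))/9 = -(10 + 2)/9 = -1/9*12 = -4/3 ≈ -1.3333)
p(m) = -20/3 (p(m) = -4/3*5 = -20/3)
(-137 + p(1))**2 = (-137 - 20/3)**2 = (-431/3)**2 = 185761/9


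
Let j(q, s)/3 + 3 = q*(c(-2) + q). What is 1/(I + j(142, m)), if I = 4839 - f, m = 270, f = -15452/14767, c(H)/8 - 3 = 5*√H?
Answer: 8237056478239/685602783712531778 - 928953871140*I*√2/342801391856265889 ≈ 1.2014e-5 - 3.8324e-6*I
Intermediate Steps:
c(H) = 24 + 40*√H (c(H) = 24 + 8*(5*√H) = 24 + 40*√H)
f = -15452/14767 (f = -15452*1/14767 = -15452/14767 ≈ -1.0464)
j(q, s) = -9 + 3*q*(24 + q + 40*I*√2) (j(q, s) = -9 + 3*(q*((24 + 40*√(-2)) + q)) = -9 + 3*(q*((24 + 40*(I*√2)) + q)) = -9 + 3*(q*((24 + 40*I*√2) + q)) = -9 + 3*(q*(24 + q + 40*I*√2)) = -9 + 3*q*(24 + q + 40*I*√2))
I = 71472965/14767 (I = 4839 - 1*(-15452/14767) = 4839 + 15452/14767 = 71472965/14767 ≈ 4840.0)
1/(I + j(142, m)) = 1/(71472965/14767 + (-9 + 3*142² + 24*142*(3 + 5*I*√2))) = 1/(71472965/14767 + (-9 + 3*20164 + (10224 + 17040*I*√2))) = 1/(71472965/14767 + (-9 + 60492 + (10224 + 17040*I*√2))) = 1/(71472965/14767 + (70707 + 17040*I*√2)) = 1/(1115603234/14767 + 17040*I*√2)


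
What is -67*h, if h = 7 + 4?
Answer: -737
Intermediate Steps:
h = 11
-67*h = -67*11 = -737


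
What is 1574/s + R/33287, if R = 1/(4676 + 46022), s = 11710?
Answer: 1328128870417/9880806228730 ≈ 0.13442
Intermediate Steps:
R = 1/50698 ≈ 1.9725e-5
1574/s + R/33287 = 1574/11710 + (1/50698)/33287 = 1574*(1/11710) + (1/50698)*(1/33287) = 787/5855 + 1/1687584326 = 1328128870417/9880806228730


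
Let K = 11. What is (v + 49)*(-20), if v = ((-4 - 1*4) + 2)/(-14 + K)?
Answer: -1020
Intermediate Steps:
v = 2 (v = ((-4 - 1*4) + 2)/(-14 + 11) = ((-4 - 4) + 2)/(-3) = (-8 + 2)*(-⅓) = -6*(-⅓) = 2)
(v + 49)*(-20) = (2 + 49)*(-20) = 51*(-20) = -1020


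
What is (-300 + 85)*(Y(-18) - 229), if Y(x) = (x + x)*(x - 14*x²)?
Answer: -35198725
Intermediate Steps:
Y(x) = 2*x*(x - 14*x²) (Y(x) = (2*x)*(x - 14*x²) = 2*x*(x - 14*x²))
(-300 + 85)*(Y(-18) - 229) = (-300 + 85)*((-18)²*(2 - 28*(-18)) - 229) = -215*(324*(2 + 504) - 229) = -215*(324*506 - 229) = -215*(163944 - 229) = -215*163715 = -35198725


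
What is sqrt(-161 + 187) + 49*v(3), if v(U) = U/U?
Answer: 49 + sqrt(26) ≈ 54.099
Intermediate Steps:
v(U) = 1
sqrt(-161 + 187) + 49*v(3) = sqrt(-161 + 187) + 49*1 = sqrt(26) + 49 = 49 + sqrt(26)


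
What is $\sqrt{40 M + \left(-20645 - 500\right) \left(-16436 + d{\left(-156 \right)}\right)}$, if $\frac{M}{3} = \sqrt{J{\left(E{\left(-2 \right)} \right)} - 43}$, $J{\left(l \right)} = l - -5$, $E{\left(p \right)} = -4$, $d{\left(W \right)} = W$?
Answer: $2 \sqrt{87709460 + 30 i \sqrt{42}} \approx 18731.0 + 0.02076 i$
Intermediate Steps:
$J{\left(l \right)} = 5 + l$ ($J{\left(l \right)} = l + 5 = 5 + l$)
$M = 3 i \sqrt{42}$ ($M = 3 \sqrt{\left(5 - 4\right) - 43} = 3 \sqrt{1 - 43} = 3 \sqrt{-42} = 3 i \sqrt{42} \approx 19.442 i$)
$\sqrt{40 M + \left(-20645 - 500\right) \left(-16436 + d{\left(-156 \right)}\right)} = \sqrt{40 \cdot 3 i \sqrt{42} + \left(-20645 - 500\right) \left(-16436 - 156\right)} = \sqrt{120 i \sqrt{42} - -350837840} = \sqrt{120 i \sqrt{42} + 350837840} = \sqrt{350837840 + 120 i \sqrt{42}}$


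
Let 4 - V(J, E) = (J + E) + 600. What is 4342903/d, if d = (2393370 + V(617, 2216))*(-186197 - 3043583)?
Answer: -4342903/7718983642980 ≈ -5.6263e-7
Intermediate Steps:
V(J, E) = -596 - E - J (V(J, E) = 4 - ((J + E) + 600) = 4 - ((E + J) + 600) = 4 - (600 + E + J) = 4 + (-600 - E - J) = -596 - E - J)
d = -7718983642980 (d = (2393370 + (-596 - 1*2216 - 1*617))*(-186197 - 3043583) = (2393370 + (-596 - 2216 - 617))*(-3229780) = (2393370 - 3429)*(-3229780) = 2389941*(-3229780) = -7718983642980)
4342903/d = 4342903/(-7718983642980) = 4342903*(-1/7718983642980) = -4342903/7718983642980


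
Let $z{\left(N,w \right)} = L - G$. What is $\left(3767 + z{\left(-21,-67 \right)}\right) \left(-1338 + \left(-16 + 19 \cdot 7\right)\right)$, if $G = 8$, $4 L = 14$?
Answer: $- \frac{9188025}{2} \approx -4.594 \cdot 10^{6}$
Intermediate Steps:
$L = \frac{7}{2}$ ($L = \frac{1}{4} \cdot 14 = \frac{7}{2} \approx 3.5$)
$z{\left(N,w \right)} = - \frac{9}{2}$ ($z{\left(N,w \right)} = \frac{7}{2} - 8 = - \frac{9}{2}$)
$\left(3767 + z{\left(-21,-67 \right)}\right) \left(-1338 + \left(-16 + 19 \cdot 7\right)\right) = \left(3767 - \frac{9}{2}\right) \left(-1338 + \left(-16 + 19 \cdot 7\right)\right) = \frac{7525 \left(-1338 + \left(-16 + 133\right)\right)}{2} = \frac{7525 \left(-1338 + 117\right)}{2} = \frac{7525}{2} \left(-1221\right) = - \frac{9188025}{2}$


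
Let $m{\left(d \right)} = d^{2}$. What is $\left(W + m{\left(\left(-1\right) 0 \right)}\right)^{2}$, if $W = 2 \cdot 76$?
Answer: $23104$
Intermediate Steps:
$W = 152$
$\left(W + m{\left(\left(-1\right) 0 \right)}\right)^{2} = \left(152 + \left(\left(-1\right) 0\right)^{2}\right)^{2} = \left(152 + 0^{2}\right)^{2} = \left(152 + 0\right)^{2} = 152^{2} = 23104$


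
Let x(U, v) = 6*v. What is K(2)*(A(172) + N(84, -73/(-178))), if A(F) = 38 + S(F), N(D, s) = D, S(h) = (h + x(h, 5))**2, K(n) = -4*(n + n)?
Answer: -654816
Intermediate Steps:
K(n) = -8*n
S(h) = (30 + h)**2 (S(h) = (h + 6*5)**2 = (h + 30)**2 = (30 + h)**2)
A(F) = 38 + (30 + F)**2
K(2)*(A(172) + N(84, -73/(-178))) = (-8*2)*((38 + (30 + 172)**2) + 84) = -16*((38 + 202**2) + 84) = -16*((38 + 40804) + 84) = -16*(40842 + 84) = -16*40926 = -654816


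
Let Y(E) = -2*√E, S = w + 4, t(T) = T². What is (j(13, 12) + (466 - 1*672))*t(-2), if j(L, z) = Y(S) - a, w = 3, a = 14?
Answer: -880 - 8*√7 ≈ -901.17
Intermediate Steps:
S = 7 (S = 3 + 4 = 7)
j(L, z) = -14 - 2*√7 (j(L, z) = -2*√7 - 1*14 = -2*√7 - 14 = -14 - 2*√7)
(j(13, 12) + (466 - 1*672))*t(-2) = ((-14 - 2*√7) + (466 - 1*672))*(-2)² = ((-14 - 2*√7) + (466 - 672))*4 = ((-14 - 2*√7) - 206)*4 = (-220 - 2*√7)*4 = -880 - 8*√7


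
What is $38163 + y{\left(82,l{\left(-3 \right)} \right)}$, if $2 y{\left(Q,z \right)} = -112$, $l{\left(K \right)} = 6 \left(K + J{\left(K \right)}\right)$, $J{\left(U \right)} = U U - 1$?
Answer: $38107$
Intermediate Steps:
$J{\left(U \right)} = -1 + U^{2}$ ($J{\left(U \right)} = U^{2} - 1 = -1 + U^{2}$)
$l{\left(K \right)} = -6 + 6 K + 6 K^{2}$ ($l{\left(K \right)} = 6 \left(K + \left(-1 + K^{2}\right)\right) = 6 \left(-1 + K + K^{2}\right) = -6 + 6 K + 6 K^{2}$)
$y{\left(Q,z \right)} = -56$ ($y{\left(Q,z \right)} = \frac{1}{2} \left(-112\right) = -56$)
$38163 + y{\left(82,l{\left(-3 \right)} \right)} = 38163 - 56 = 38107$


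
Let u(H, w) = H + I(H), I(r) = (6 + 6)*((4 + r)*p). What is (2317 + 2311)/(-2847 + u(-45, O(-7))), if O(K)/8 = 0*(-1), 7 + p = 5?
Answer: -1157/477 ≈ -2.4256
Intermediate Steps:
p = -2 (p = -7 + 5 = -2)
O(K) = 0 (O(K) = 8*(0*(-1)) = 8*0 = 0)
I(r) = -96 - 24*r (I(r) = (6 + 6)*((4 + r)*(-2)) = 12*(-8 - 2*r) = -96 - 24*r)
u(H, w) = -96 - 23*H (u(H, w) = H + (-96 - 24*H) = -96 - 23*H)
(2317 + 2311)/(-2847 + u(-45, O(-7))) = (2317 + 2311)/(-2847 + (-96 - 23*(-45))) = 4628/(-2847 + (-96 + 1035)) = 4628/(-2847 + 939) = 4628/(-1908) = 4628*(-1/1908) = -1157/477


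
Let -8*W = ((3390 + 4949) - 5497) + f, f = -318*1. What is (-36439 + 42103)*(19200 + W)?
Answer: 106961808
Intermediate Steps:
f = -318
W = -631/2 (W = -(((3390 + 4949) - 5497) - 318)/8 = -((8339 - 5497) - 318)/8 = -(2842 - 318)/8 = -1/8*2524 = -631/2 ≈ -315.50)
(-36439 + 42103)*(19200 + W) = (-36439 + 42103)*(19200 - 631/2) = 5664*(37769/2) = 106961808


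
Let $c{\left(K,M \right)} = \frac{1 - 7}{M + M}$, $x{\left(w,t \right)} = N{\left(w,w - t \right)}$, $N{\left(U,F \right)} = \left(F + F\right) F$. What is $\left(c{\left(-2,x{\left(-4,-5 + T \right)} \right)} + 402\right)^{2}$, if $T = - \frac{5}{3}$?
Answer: $\frac{2644942041}{16384} \approx 1.6143 \cdot 10^{5}$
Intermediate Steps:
$T = - \frac{5}{3}$ ($T = \left(-5\right) \frac{1}{3} = - \frac{5}{3} \approx -1.6667$)
$N{\left(U,F \right)} = 2 F^{2}$ ($N{\left(U,F \right)} = 2 F F = 2 F^{2}$)
$x{\left(w,t \right)} = 2 \left(w - t\right)^{2}$
$c{\left(K,M \right)} = - \frac{3}{M}$ ($c{\left(K,M \right)} = - \frac{6}{2 M} = - 6 \frac{1}{2 M} = - \frac{3}{M}$)
$\left(c{\left(-2,x{\left(-4,-5 + T \right)} \right)} + 402\right)^{2} = \left(- \frac{3}{2 \left(\left(-5 - \frac{5}{3}\right) - -4\right)^{2}} + 402\right)^{2} = \left(- \frac{3}{2 \left(- \frac{20}{3} + 4\right)^{2}} + 402\right)^{2} = \left(- \frac{3}{2 \left(- \frac{8}{3}\right)^{2}} + 402\right)^{2} = \left(- \frac{3}{2 \cdot \frac{64}{9}} + 402\right)^{2} = \left(- \frac{3}{\frac{128}{9}} + 402\right)^{2} = \left(\left(-3\right) \frac{9}{128} + 402\right)^{2} = \left(- \frac{27}{128} + 402\right)^{2} = \left(\frac{51429}{128}\right)^{2} = \frac{2644942041}{16384}$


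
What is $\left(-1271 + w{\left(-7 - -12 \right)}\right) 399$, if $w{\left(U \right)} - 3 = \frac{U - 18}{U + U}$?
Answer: $- \frac{5064507}{10} \approx -5.0645 \cdot 10^{5}$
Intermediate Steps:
$w{\left(U \right)} = 3 + \frac{-18 + U}{2 U}$ ($w{\left(U \right)} = 3 + \frac{U - 18}{U + U} = 3 + \frac{-18 + U}{2 U}$)
$\left(-1271 + w{\left(-7 - -12 \right)}\right) 399 = \left(-1271 + \left(\frac{7}{2} - \frac{9}{-7 - -12}\right)\right) 399 = \left(-1271 + \left(\frac{7}{2} - \frac{9}{-7 + 12}\right)\right) 399 = \left(-1271 + \left(\frac{7}{2} - \frac{9}{5}\right)\right) 399 = \left(-1271 + \frac{17}{10}\right) 399 = \left(- \frac{12693}{10}\right) 399 = - \frac{5064507}{10}$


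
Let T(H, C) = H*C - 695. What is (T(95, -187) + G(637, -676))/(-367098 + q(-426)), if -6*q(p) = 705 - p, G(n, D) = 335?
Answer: 36250/734573 ≈ 0.049348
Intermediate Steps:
T(H, C) = -695 + C*H (T(H, C) = C*H - 695 = -695 + C*H)
q(p) = -235/2 + p/6 (q(p) = -(705 - p)/6 = -235/2 + p/6)
(T(95, -187) + G(637, -676))/(-367098 + q(-426)) = ((-695 - 187*95) + 335)/(-367098 + (-235/2 + (1/6)*(-426))) = ((-695 - 17765) + 335)/(-367098 + (-235/2 - 71)) = (-18460 + 335)/(-367098 - 377/2) = -18125/(-734573/2) = -18125*(-2/734573) = 36250/734573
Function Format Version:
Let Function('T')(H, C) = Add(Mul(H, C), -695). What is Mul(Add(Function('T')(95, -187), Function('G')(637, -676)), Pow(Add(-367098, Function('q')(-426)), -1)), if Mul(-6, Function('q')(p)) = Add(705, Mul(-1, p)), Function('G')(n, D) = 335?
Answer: Rational(36250, 734573) ≈ 0.049348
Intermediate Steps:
Function('T')(H, C) = Add(-695, Mul(C, H)) (Function('T')(H, C) = Add(Mul(C, H), -695) = Add(-695, Mul(C, H)))
Function('q')(p) = Add(Rational(-235, 2), Mul(Rational(1, 6), p)) (Function('q')(p) = Mul(Rational(-1, 6), Add(705, Mul(-1, p))) = Add(Rational(-235, 2), Mul(Rational(1, 6), p)))
Mul(Add(Function('T')(95, -187), Function('G')(637, -676)), Pow(Add(-367098, Function('q')(-426)), -1)) = Mul(Add(Add(-695, Mul(-187, 95)), 335), Pow(Add(-367098, Add(Rational(-235, 2), Mul(Rational(1, 6), -426))), -1)) = Mul(Add(Add(-695, -17765), 335), Pow(Add(-367098, Add(Rational(-235, 2), -71)), -1)) = Mul(Add(-18460, 335), Pow(Add(-367098, Rational(-377, 2)), -1)) = Mul(-18125, Pow(Rational(-734573, 2), -1)) = Mul(-18125, Rational(-2, 734573)) = Rational(36250, 734573)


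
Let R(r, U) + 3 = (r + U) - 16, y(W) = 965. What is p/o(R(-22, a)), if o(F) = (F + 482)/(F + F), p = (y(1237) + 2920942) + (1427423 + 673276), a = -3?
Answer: -73664888/73 ≈ -1.0091e+6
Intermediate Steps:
R(r, U) = -19 + U + r (R(r, U) = -3 + ((r + U) - 16) = -3 + ((U + r) - 16) = -3 + (-16 + U + r) = -19 + U + r)
p = 5022606 (p = (965 + 2920942) + (1427423 + 673276) = 2921907 + 2100699 = 5022606)
o(F) = (482 + F)/(2*F) (o(F) = (482 + F)/((2*F)) = (482 + F)*(1/(2*F)) = (482 + F)/(2*F))
p/o(R(-22, a)) = 5022606/(((482 + (-19 - 3 - 22))/(2*(-19 - 3 - 22)))) = 5022606/(((½)*(482 - 44)/(-44))) = 5022606/(((½)*(-1/44)*438)) = 5022606/(-219/44) = 5022606*(-44/219) = -73664888/73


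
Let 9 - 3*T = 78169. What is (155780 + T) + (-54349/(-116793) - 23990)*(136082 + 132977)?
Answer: -39675630029261/6147 ≈ -6.4545e+9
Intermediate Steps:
T = -78160/3 (T = 3 - 1/3*78169 = 3 - 78169/3 = -78160/3 ≈ -26053.)
(155780 + T) + (-54349/(-116793) - 23990)*(136082 + 132977) = (155780 - 78160/3) + (-54349/(-116793) - 23990)*(136082 + 132977) = 389180/3 + (-54349*(-1/116793) - 23990)*269059 = 389180/3 + (54349/116793 - 23990)*269059 = 389180/3 - 2801809721/116793*269059 = 389180/3 - 39676427459081/6147 = -39675630029261/6147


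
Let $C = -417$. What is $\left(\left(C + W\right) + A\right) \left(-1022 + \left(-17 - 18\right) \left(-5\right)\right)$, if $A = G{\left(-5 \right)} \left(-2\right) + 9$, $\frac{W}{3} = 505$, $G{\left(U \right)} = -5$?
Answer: $-946099$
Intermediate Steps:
$W = 1515$ ($W = 3 \cdot 505 = 1515$)
$A = 19$ ($A = \left(-5\right) \left(-2\right) + 9 = 10 + 9 = 19$)
$\left(\left(C + W\right) + A\right) \left(-1022 + \left(-17 - 18\right) \left(-5\right)\right) = \left(\left(-417 + 1515\right) + 19\right) \left(-1022 + \left(-17 - 18\right) \left(-5\right)\right) = \left(1098 + 19\right) \left(-1022 - -175\right) = 1117 \left(-1022 + 175\right) = 1117 \left(-847\right) = -946099$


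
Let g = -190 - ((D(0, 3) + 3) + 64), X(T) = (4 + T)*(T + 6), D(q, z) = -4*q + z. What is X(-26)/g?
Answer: -22/13 ≈ -1.6923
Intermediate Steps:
D(q, z) = z - 4*q
X(T) = (4 + T)*(6 + T)
g = -260 (g = -190 - (((3 - 4*0) + 3) + 64) = -190 - (((3 + 0) + 3) + 64) = -190 - ((3 + 3) + 64) = -190 - (6 + 64) = -190 - 1*70 = -190 - 70 = -260)
X(-26)/g = (24 + (-26)**2 + 10*(-26))/(-260) = (24 + 676 - 260)*(-1/260) = 440*(-1/260) = -22/13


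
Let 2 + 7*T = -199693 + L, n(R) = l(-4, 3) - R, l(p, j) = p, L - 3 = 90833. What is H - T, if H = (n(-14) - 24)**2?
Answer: 110231/7 ≈ 15747.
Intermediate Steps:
L = 90836 (L = 3 + 90833 = 90836)
n(R) = -4 - R
T = -108859/7 (T = -2/7 + (-199693 + 90836)/7 = -2/7 + (1/7)*(-108857) = -2/7 - 15551 = -108859/7 ≈ -15551.)
H = 196 (H = ((-4 - 1*(-14)) - 24)**2 = ((-4 + 14) - 24)**2 = (10 - 24)**2 = (-14)**2 = 196)
H - T = 196 - 1*(-108859/7) = 196 + 108859/7 = 110231/7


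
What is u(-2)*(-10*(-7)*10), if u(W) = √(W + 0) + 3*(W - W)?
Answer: 700*I*√2 ≈ 989.95*I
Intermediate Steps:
u(W) = √W (u(W) = √W + 3*0 = √W + 0 = √W)
u(-2)*(-10*(-7)*10) = √(-2)*(-10*(-7)*10) = (I*√2)*(70*10) = (I*√2)*700 = 700*I*√2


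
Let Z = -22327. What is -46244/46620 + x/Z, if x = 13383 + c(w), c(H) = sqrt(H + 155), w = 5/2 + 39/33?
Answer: -414101312/260221185 - sqrt(76802)/491194 ≈ -1.5919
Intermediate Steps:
w = 81/22 (w = 5*(1/2) + 39*(1/33) = 5/2 + 13/11 = 81/22 ≈ 3.6818)
c(H) = sqrt(155 + H)
x = 13383 + sqrt(76802)/22 (x = 13383 + sqrt(155 + 81/22) = 13383 + sqrt(3491/22) = 13383 + sqrt(76802)/22 ≈ 13396.)
-46244/46620 + x/Z = -46244/46620 + (13383 + sqrt(76802)/22)/(-22327) = -46244*1/46620 + (13383 + sqrt(76802)/22)*(-1/22327) = -11561/11655 + (-13383/22327 - sqrt(76802)/491194) = -414101312/260221185 - sqrt(76802)/491194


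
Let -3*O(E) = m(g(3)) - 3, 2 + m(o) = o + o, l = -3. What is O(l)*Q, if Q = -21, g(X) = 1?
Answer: -21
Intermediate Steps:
m(o) = -2 + 2*o (m(o) = -2 + (o + o) = -2 + 2*o)
O(E) = 1 (O(E) = -((-2 + 2*1) - 3)/3 = -((-2 + 2) - 3)/3 = -(0 - 3)/3 = -1/3*(-3) = 1)
O(l)*Q = 1*(-21) = -21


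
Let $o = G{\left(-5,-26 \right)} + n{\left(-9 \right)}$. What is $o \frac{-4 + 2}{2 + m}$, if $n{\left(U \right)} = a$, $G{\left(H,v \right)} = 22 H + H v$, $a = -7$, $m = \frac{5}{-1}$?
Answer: $\frac{26}{3} \approx 8.6667$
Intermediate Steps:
$m = -5$ ($m = 5 \left(-1\right) = -5$)
$n{\left(U \right)} = -7$
$o = 13$ ($o = - 5 \left(22 - 26\right) - 7 = \left(-5\right) \left(-4\right) - 7 = 20 - 7 = 13$)
$o \frac{-4 + 2}{2 + m} = 13 \frac{-4 + 2}{2 - 5} = 13 \left(- \frac{2}{-3}\right) = 13 \left(\left(-2\right) \left(- \frac{1}{3}\right)\right) = 13 \cdot \frac{2}{3} = \frac{26}{3}$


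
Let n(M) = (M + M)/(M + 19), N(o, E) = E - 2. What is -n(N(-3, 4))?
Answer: -4/21 ≈ -0.19048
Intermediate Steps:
N(o, E) = -2 + E
n(M) = 2*M/(19 + M) (n(M) = (2*M)/(19 + M) = 2*M/(19 + M))
-n(N(-3, 4)) = -2*(-2 + 4)/(19 + (-2 + 4)) = -2*2/(19 + 2) = -2*2/21 = -1*4/21 = -4/21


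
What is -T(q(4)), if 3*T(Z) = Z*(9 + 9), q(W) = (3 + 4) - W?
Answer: -18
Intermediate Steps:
q(W) = 7 - W
T(Z) = 6*Z (T(Z) = (Z*(9 + 9))/3 = (Z*18)/3 = (18*Z)/3 = 6*Z)
-T(q(4)) = -6*(7 - 1*4) = -6*(7 - 4) = -6*3 = -1*18 = -18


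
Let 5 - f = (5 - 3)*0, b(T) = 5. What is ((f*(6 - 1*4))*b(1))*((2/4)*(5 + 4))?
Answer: 225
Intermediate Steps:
f = 5 (f = 5 - (5 - 3)*0 = 5 - 2*0 = 5 - 1*0 = 5 + 0 = 5)
((f*(6 - 1*4))*b(1))*((2/4)*(5 + 4)) = ((5*(6 - 1*4))*5)*((2/4)*(5 + 4)) = ((5*(6 - 4))*5)*((2*(¼))*9) = ((5*2)*5)*((½)*9) = (10*5)*(9/2) = 50*(9/2) = 225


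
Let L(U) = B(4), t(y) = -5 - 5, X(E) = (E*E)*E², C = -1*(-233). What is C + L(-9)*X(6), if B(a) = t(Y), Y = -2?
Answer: -12727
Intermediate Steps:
C = 233
X(E) = E⁴ (X(E) = E²*E² = E⁴)
t(y) = -10
B(a) = -10
L(U) = -10
C + L(-9)*X(6) = 233 - 10*6⁴ = 233 - 10*1296 = 233 - 12960 = -12727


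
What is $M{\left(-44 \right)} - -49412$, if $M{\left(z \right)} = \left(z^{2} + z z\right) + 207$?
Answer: $53491$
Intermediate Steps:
$M{\left(z \right)} = 207 + 2 z^{2}$ ($M{\left(z \right)} = \left(z^{2} + z^{2}\right) + 207 = 2 z^{2} + 207 = 207 + 2 z^{2}$)
$M{\left(-44 \right)} - -49412 = \left(207 + 2 \left(-44\right)^{2}\right) - -49412 = \left(207 + 2 \cdot 1936\right) + 49412 = \left(207 + 3872\right) + 49412 = 4079 + 49412 = 53491$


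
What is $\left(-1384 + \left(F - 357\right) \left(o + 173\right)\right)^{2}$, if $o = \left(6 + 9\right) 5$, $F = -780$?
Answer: $80292889600$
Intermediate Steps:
$o = 75$ ($o = 15 \cdot 5 = 75$)
$\left(-1384 + \left(F - 357\right) \left(o + 173\right)\right)^{2} = \left(-1384 + \left(-780 - 357\right) \left(75 + 173\right)\right)^{2} = \left(-1384 - 281976\right)^{2} = \left(-283360\right)^{2} = 80292889600$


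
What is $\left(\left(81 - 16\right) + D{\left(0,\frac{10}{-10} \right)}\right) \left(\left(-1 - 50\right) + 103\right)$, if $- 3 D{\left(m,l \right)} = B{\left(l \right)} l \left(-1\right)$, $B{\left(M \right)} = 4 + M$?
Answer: $3328$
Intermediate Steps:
$D{\left(m,l \right)} = \frac{l \left(4 + l\right)}{3}$ ($D{\left(m,l \right)} = - \frac{\left(4 + l\right) l \left(-1\right)}{3} = - \frac{l \left(4 + l\right) \left(-1\right)}{3} = - \frac{\left(-1\right) l \left(4 + l\right)}{3} = \frac{l \left(4 + l\right)}{3}$)
$\left(\left(81 - 16\right) + D{\left(0,\frac{10}{-10} \right)}\right) \left(\left(-1 - 50\right) + 103\right) = \left(\left(81 - 16\right) + \frac{\frac{10}{-10} \left(4 + \frac{10}{-10}\right)}{3}\right) \left(\left(-1 - 50\right) + 103\right) = \left(65 + \frac{10 \left(- \frac{1}{10}\right) \left(4 + 10 \left(- \frac{1}{10}\right)\right)}{3}\right) \left(-51 + 103\right) = \left(65 + \frac{1}{3} \left(-1\right) \left(4 - 1\right)\right) 52 = \left(65 + \frac{1}{3} \left(-1\right) 3\right) 52 = \left(65 - 1\right) 52 = 64 \cdot 52 = 3328$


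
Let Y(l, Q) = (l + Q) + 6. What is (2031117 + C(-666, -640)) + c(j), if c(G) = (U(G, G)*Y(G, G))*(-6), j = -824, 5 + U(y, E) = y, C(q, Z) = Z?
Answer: -6136831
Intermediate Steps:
Y(l, Q) = 6 + Q + l (Y(l, Q) = (Q + l) + 6 = 6 + Q + l)
U(y, E) = -5 + y
c(G) = -6*(-5 + G)*(6 + 2*G) (c(G) = ((-5 + G)*(6 + G + G))*(-6) = ((-5 + G)*(6 + 2*G))*(-6) = -6*(-5 + G)*(6 + 2*G))
(2031117 + C(-666, -640)) + c(j) = (2031117 - 640) - 12*(-5 - 824)*(3 - 824) = 2030477 - 12*(-829)*(-821) = 2030477 - 8167308 = -6136831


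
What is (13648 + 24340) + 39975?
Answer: 77963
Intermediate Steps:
(13648 + 24340) + 39975 = 37988 + 39975 = 77963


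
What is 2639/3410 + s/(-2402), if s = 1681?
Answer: 151667/2047705 ≈ 0.074067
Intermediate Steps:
2639/3410 + s/(-2402) = 2639/3410 + 1681/(-2402) = 2639*(1/3410) + 1681*(-1/2402) = 2639/3410 - 1681/2402 = 151667/2047705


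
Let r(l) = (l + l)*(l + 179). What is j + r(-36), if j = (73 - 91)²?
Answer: -9972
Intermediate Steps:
r(l) = 2*l*(179 + l) (r(l) = (2*l)*(179 + l) = 2*l*(179 + l))
j = 324 (j = (-18)² = 324)
j + r(-36) = 324 + 2*(-36)*(179 - 36) = 324 + 2*(-36)*143 = 324 - 10296 = -9972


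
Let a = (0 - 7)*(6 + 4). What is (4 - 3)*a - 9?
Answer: -79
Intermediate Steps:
a = -70 (a = -7*10 = -70)
(4 - 3)*a - 9 = (4 - 3)*(-70) - 9 = 1*(-70) - 9 = -70 - 9 = -79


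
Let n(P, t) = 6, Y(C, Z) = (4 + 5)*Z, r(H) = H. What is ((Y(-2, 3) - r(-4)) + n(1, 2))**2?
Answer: 1369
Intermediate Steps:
Y(C, Z) = 9*Z
((Y(-2, 3) - r(-4)) + n(1, 2))**2 = ((9*3 - 1*(-4)) + 6)**2 = ((27 + 4) + 6)**2 = (31 + 6)**2 = 37**2 = 1369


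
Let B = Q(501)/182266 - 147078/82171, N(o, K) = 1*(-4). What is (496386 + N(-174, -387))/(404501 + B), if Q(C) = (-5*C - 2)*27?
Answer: 7434303031219652/6058170809674919 ≈ 1.2272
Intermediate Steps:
N(o, K) = -4
Q(C) = -54 - 135*C (Q(C) = (-2 - 5*C)*27 = -54 - 135*C)
B = -32369391567/14976979486 (B = (-54 - 135*501)/182266 - 147078/82171 = (-54 - 67635)*(1/182266) - 147078*1/82171 = -67689*1/182266 - 147078/82171 = -67689/182266 - 147078/82171 = -32369391567/14976979486 ≈ -2.1613)
(496386 + N(-174, -387))/(404501 + B) = (496386 - 4)/(404501 - 32369391567/14976979486) = 496382/(6058170809674919/14976979486) = 496382*(14976979486/6058170809674919) = 7434303031219652/6058170809674919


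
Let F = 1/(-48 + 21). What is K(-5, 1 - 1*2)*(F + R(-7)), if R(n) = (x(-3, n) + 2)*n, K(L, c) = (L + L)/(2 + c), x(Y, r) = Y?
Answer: -1880/27 ≈ -69.630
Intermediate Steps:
K(L, c) = 2*L/(2 + c) (K(L, c) = (2*L)/(2 + c) = 2*L/(2 + c))
R(n) = -n (R(n) = (-3 + 2)*n = -n)
F = -1/27 (F = 1/(-27) = -1/27 ≈ -0.037037)
K(-5, 1 - 1*2)*(F + R(-7)) = (2*(-5)/(2 + (1 - 1*2)))*(-1/27 - 1*(-7)) = (2*(-5)/(2 + (1 - 2)))*(-1/27 + 7) = (2*(-5)/(2 - 1))*(188/27) = (2*(-5)/1)*(188/27) = (2*(-5)*1)*(188/27) = -10*188/27 = -1880/27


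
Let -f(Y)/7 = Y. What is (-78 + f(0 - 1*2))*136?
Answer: -8704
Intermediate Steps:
f(Y) = -7*Y
(-78 + f(0 - 1*2))*136 = (-78 - 7*(0 - 1*2))*136 = (-78 - 7*(0 - 2))*136 = (-78 - 7*(-2))*136 = (-78 + 14)*136 = -64*136 = -8704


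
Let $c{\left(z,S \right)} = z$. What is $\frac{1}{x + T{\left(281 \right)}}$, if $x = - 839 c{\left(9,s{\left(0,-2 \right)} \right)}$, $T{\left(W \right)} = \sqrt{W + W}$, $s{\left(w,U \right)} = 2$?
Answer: $- \frac{7551}{57017039} - \frac{\sqrt{562}}{57017039} \approx -0.00013285$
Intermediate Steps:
$T{\left(W \right)} = \sqrt{2} \sqrt{W}$ ($T{\left(W \right)} = \sqrt{2 W} = \sqrt{2} \sqrt{W}$)
$x = -7551$ ($x = \left(-839\right) 9 = -7551$)
$\frac{1}{x + T{\left(281 \right)}} = \frac{1}{-7551 + \sqrt{2} \sqrt{281}} = \frac{1}{-7551 + \sqrt{562}}$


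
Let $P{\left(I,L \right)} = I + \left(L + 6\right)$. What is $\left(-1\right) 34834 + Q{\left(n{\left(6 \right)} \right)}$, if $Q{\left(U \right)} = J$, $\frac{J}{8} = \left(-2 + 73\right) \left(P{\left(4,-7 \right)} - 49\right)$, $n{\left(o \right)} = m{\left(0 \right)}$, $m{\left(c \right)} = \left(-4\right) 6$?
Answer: $-60962$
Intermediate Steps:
$P{\left(I,L \right)} = 6 + I + L$ ($P{\left(I,L \right)} = I + \left(6 + L\right) = 6 + I + L$)
$m{\left(c \right)} = -24$
$n{\left(o \right)} = -24$
$J = -26128$ ($J = 8 \left(-2 + 73\right) \left(\left(6 + 4 - 7\right) - 49\right) = 8 \cdot 71 \left(3 - 49\right) = 8 \cdot 71 \left(-46\right) = 8 \left(-3266\right) = -26128$)
$Q{\left(U \right)} = -26128$
$\left(-1\right) 34834 + Q{\left(n{\left(6 \right)} \right)} = \left(-1\right) 34834 - 26128 = -34834 - 26128 = -60962$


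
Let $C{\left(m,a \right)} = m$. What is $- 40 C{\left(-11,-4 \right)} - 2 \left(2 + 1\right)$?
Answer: $434$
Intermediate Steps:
$- 40 C{\left(-11,-4 \right)} - 2 \left(2 + 1\right) = \left(-40\right) \left(-11\right) - 2 \left(2 + 1\right) = 440 - 6 = 434$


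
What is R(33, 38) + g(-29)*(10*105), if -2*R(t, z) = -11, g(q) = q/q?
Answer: 2111/2 ≈ 1055.5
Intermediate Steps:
g(q) = 1
R(t, z) = 11/2 (R(t, z) = -½*(-11) = 11/2)
R(33, 38) + g(-29)*(10*105) = 11/2 + 1*(10*105) = 11/2 + 1*1050 = 11/2 + 1050 = 2111/2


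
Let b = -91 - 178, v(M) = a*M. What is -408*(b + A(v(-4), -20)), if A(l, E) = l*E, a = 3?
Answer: 11832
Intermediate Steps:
v(M) = 3*M
b = -269
A(l, E) = E*l
-408*(b + A(v(-4), -20)) = -408*(-269 - 60*(-4)) = -408*(-269 - 20*(-12)) = -408*(-269 + 240) = -408*(-29) = 11832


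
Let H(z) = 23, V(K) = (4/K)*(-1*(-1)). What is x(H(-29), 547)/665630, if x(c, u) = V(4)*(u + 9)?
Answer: 278/332815 ≈ 0.00083530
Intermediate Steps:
V(K) = 4/K (V(K) = (4/K)*1 = 4/K)
x(c, u) = 9 + u (x(c, u) = (4/4)*(u + 9) = (4*(¼))*(9 + u) = 1*(9 + u) = 9 + u)
x(H(-29), 547)/665630 = (9 + 547)/665630 = 556*(1/665630) = 278/332815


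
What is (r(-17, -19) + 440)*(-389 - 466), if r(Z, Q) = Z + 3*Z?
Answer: -318060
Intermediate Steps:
r(Z, Q) = 4*Z
(r(-17, -19) + 440)*(-389 - 466) = (4*(-17) + 440)*(-389 - 466) = (-68 + 440)*(-855) = 372*(-855) = -318060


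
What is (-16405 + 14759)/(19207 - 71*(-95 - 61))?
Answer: -1646/30283 ≈ -0.054354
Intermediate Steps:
(-16405 + 14759)/(19207 - 71*(-95 - 61)) = -1646/(19207 - 71*(-156)) = -1646/(19207 + 11076) = -1646/30283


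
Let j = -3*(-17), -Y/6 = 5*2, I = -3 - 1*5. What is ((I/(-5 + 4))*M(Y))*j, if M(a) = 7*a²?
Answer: 10281600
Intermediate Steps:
I = -8 (I = -3 - 5 = -8)
Y = -60 (Y = -30*2 = -6*10 = -60)
j = 51
((I/(-5 + 4))*M(Y))*j = ((-8/(-5 + 4))*(7*(-60)²))*51 = ((-8/(-1))*(7*3600))*51 = (-1*(-8)*25200)*51 = (8*25200)*51 = 201600*51 = 10281600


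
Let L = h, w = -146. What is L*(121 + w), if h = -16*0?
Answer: 0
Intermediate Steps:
h = 0
L = 0
L*(121 + w) = 0*(121 - 146) = 0*(-25) = 0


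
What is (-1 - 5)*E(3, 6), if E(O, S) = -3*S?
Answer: 108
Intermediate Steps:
(-1 - 5)*E(3, 6) = (-1 - 5)*(-3*6) = -6*(-18) = 108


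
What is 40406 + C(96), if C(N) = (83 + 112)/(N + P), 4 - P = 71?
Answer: 1171969/29 ≈ 40413.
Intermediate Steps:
P = -67 (P = 4 - 1*71 = 4 - 71 = -67)
C(N) = 195/(-67 + N) (C(N) = (83 + 112)/(N - 67) = 195/(-67 + N))
40406 + C(96) = 40406 + 195/(-67 + 96) = 40406 + 195/29 = 1171969/29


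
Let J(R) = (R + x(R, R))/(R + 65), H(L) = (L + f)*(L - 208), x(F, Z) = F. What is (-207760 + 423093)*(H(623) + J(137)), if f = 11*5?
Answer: 6119442367831/101 ≈ 6.0589e+10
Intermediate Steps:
f = 55
H(L) = (-208 + L)*(55 + L) (H(L) = (L + 55)*(L - 208) = (55 + L)*(-208 + L) = (-208 + L)*(55 + L))
J(R) = 2*R/(65 + R) (J(R) = (R + R)/(R + 65) = (2*R)/(65 + R) = 2*R/(65 + R))
(-207760 + 423093)*(H(623) + J(137)) = (-207760 + 423093)*((-11440 + 623**2 - 153*623) + 2*137/(65 + 137)) = 215333*((-11440 + 388129 - 95319) + 2*137/202) = 215333*(281370 + 2*137*(1/202)) = 215333*(281370 + 137/101) = 215333*(28418507/101) = 6119442367831/101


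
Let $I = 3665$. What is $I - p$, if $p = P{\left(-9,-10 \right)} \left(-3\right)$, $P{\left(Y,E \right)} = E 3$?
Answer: $3575$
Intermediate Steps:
$P{\left(Y,E \right)} = 3 E$
$p = 90$ ($p = 3 \left(-10\right) \left(-3\right) = \left(-30\right) \left(-3\right) = 90$)
$I - p = 3665 - 90 = 3575$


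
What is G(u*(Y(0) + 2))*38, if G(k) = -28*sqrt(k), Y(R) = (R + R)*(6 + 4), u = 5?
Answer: -1064*sqrt(10) ≈ -3364.7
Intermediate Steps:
Y(R) = 20*R (Y(R) = (2*R)*10 = 20*R)
G(u*(Y(0) + 2))*38 = -28*sqrt(5)*sqrt(20*0 + 2)*38 = -28*sqrt(5)*sqrt(0 + 2)*38 = -28*sqrt(10)*38 = -1064*sqrt(10)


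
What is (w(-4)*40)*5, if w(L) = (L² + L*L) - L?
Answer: 7200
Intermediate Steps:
w(L) = -L + 2*L² (w(L) = (L² + L²) - L = 2*L² - L = -L + 2*L²)
(w(-4)*40)*5 = (-4*(-1 + 2*(-4))*40)*5 = (-4*(-1 - 8)*40)*5 = (-4*(-9)*40)*5 = (36*40)*5 = 1440*5 = 7200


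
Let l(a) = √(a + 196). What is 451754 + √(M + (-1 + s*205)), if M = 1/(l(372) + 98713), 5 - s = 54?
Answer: 451754 + √(-991670797 - 20092*√142)/√(98713 + 2*√142) ≈ 4.5175e+5 + 100.23*I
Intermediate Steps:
s = -49 (s = 5 - 1*54 = 5 - 54 = -49)
l(a) = √(196 + a)
M = 1/(98713 + 2*√142) (M = 1/(√(196 + 372) + 98713) = 1/(√568 + 98713) = 1/(2*√142 + 98713) = 1/(98713 + 2*√142) ≈ 1.0128e-5)
451754 + √(M + (-1 + s*205)) = 451754 + √((98713/9744255801 - 2*√142/9744255801) + (-1 - 49*205)) = 451754 + √((98713/9744255801 - 2*√142/9744255801) + (-1 - 10045)) = 451754 + √((98713/9744255801 - 2*√142/9744255801) - 10046) = 451754 + √(-97890793678133/9744255801 - 2*√142/9744255801)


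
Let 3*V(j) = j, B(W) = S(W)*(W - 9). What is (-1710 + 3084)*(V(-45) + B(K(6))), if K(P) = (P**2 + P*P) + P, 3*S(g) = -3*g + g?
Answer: -4950522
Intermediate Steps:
S(g) = -2*g/3 (S(g) = (-3*g + g)/3 = (-2*g)/3 = -2*g/3)
K(P) = P + 2*P**2 (K(P) = (P**2 + P**2) + P = 2*P**2 + P = P + 2*P**2)
B(W) = -2*W*(-9 + W)/3 (B(W) = (-2*W/3)*(W - 9) = (-2*W/3)*(-9 + W) = -2*W*(-9 + W)/3)
V(j) = j/3
(-1710 + 3084)*(V(-45) + B(K(6))) = (-1710 + 3084)*((1/3)*(-45) + 2*(6*(1 + 2*6))*(9 - 6*(1 + 2*6))/3) = 1374*(-15 + 2*(6*(1 + 12))*(9 - 6*(1 + 12))/3) = 1374*(-15 + 2*(6*13)*(9 - 6*13)/3) = 1374*(-15 + (2/3)*78*(9 - 1*78)) = 1374*(-15 + (2/3)*78*(9 - 78)) = 1374*(-15 + (2/3)*78*(-69)) = 1374*(-15 - 3588) = 1374*(-3603) = -4950522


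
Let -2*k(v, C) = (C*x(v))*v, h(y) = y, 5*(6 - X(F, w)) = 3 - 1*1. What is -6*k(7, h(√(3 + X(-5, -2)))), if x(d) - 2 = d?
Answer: 189*√215/5 ≈ 554.26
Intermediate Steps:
x(d) = 2 + d
X(F, w) = 28/5 (X(F, w) = 6 - (3 - 1*1)/5 = 6 - (3 - 1)/5 = 6 - ⅕*2 = 6 - ⅖ = 28/5)
k(v, C) = -C*v*(2 + v)/2 (k(v, C) = -C*(2 + v)*v/2 = -C*v*(2 + v)/2)
-6*k(7, h(√(3 + X(-5, -2)))) = -(-3)*√(3 + 28/5)*7*(2 + 7) = -(-3)*√(43/5)*7*9 = -(-3)*√215/5*7*9 = -(-189)*√215/5 = 189*√215/5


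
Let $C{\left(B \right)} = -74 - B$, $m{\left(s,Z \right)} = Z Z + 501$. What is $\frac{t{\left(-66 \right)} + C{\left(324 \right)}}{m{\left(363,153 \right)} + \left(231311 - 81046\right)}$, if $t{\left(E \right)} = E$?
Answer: $- \frac{464}{174175} \approx -0.002664$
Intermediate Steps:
$m{\left(s,Z \right)} = 501 + Z^{2}$ ($m{\left(s,Z \right)} = Z^{2} + 501 = 501 + Z^{2}$)
$\frac{t{\left(-66 \right)} + C{\left(324 \right)}}{m{\left(363,153 \right)} + \left(231311 - 81046\right)} = \frac{-66 - 398}{\left(501 + 153^{2}\right) + \left(231311 - 81046\right)} = \frac{-66 - 398}{\left(501 + 23409\right) + 150265} = \frac{-66 - 398}{23910 + 150265} = - \frac{464}{174175}$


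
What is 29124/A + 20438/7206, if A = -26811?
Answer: 6261031/3577779 ≈ 1.7500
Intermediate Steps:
29124/A + 20438/7206 = 29124/(-26811) + 20438/7206 = 29124*(-1/26811) + 20438*(1/7206) = -3236/2979 + 10219/3603 = 6261031/3577779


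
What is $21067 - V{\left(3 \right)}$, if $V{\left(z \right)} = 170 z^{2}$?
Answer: $19537$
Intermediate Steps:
$21067 - V{\left(3 \right)} = 21067 - 170 \cdot 3^{2} = 21067 - 170 \cdot 9 = 21067 - 1530 = 19537$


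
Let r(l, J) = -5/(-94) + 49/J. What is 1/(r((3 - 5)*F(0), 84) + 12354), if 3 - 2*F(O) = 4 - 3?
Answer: 564/6968015 ≈ 8.0941e-5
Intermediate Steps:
F(O) = 1 (F(O) = 3/2 - (4 - 3)/2 = 3/2 - 1/2*1 = 3/2 - 1/2 = 1)
r(l, J) = 5/94 + 49/J (r(l, J) = -5*(-1/94) + 49/J = 5/94 + 49/J)
1/(r((3 - 5)*F(0), 84) + 12354) = 1/((5/94 + 49/84) + 12354) = 1/((5/94 + 49*(1/84)) + 12354) = 1/((5/94 + 7/12) + 12354) = 1/(359/564 + 12354) = 1/(6968015/564) = 564/6968015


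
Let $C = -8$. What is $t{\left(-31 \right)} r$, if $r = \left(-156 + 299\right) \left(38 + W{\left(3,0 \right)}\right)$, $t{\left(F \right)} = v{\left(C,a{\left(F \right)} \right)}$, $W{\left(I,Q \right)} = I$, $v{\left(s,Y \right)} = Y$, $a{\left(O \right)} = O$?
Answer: $-181753$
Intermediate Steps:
$t{\left(F \right)} = F$
$r = 5863$ ($r = \left(-156 + 299\right) \left(38 + 3\right) = 143 \cdot 41 = 5863$)
$t{\left(-31 \right)} r = \left(-31\right) 5863 = -181753$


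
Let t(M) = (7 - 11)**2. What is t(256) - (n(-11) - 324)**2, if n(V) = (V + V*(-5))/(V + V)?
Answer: -106260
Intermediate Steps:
n(V) = -2 (n(V) = (V - 5*V)/((2*V)) = (-4*V)*(1/(2*V)) = -2)
t(M) = 16 (t(M) = (-4)**2 = 16)
t(256) - (n(-11) - 324)**2 = 16 - (-2 - 324)**2 = 16 - 1*(-326)**2 = 16 - 1*106276 = 16 - 106276 = -106260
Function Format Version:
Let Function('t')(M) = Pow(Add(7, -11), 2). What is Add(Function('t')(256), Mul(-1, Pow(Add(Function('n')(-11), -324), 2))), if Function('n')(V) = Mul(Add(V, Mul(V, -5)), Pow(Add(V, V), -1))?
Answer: -106260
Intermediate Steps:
Function('n')(V) = -2 (Function('n')(V) = Mul(Add(V, Mul(-5, V)), Pow(Mul(2, V), -1)) = Mul(Mul(-4, V), Mul(Rational(1, 2), Pow(V, -1))) = -2)
Function('t')(M) = 16 (Function('t')(M) = Pow(-4, 2) = 16)
Add(Function('t')(256), Mul(-1, Pow(Add(Function('n')(-11), -324), 2))) = Add(16, Mul(-1, Pow(Add(-2, -324), 2))) = Add(16, Mul(-1, Pow(-326, 2))) = Add(16, Mul(-1, 106276)) = Add(16, -106276) = -106260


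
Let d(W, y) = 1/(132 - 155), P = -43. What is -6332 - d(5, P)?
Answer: -145635/23 ≈ -6332.0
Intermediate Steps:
d(W, y) = -1/23 (d(W, y) = 1/(-23) = -1/23)
-6332 - d(5, P) = -6332 - 1*(-1/23) = -6332 + 1/23 = -145635/23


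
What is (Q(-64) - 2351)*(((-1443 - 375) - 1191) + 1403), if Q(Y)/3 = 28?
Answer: 3640802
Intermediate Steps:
Q(Y) = 84 (Q(Y) = 3*28 = 84)
(Q(-64) - 2351)*(((-1443 - 375) - 1191) + 1403) = (84 - 2351)*(((-1443 - 375) - 1191) + 1403) = -2267*((-1818 - 1191) + 1403) = -2267*(-3009 + 1403) = -2267*(-1606) = 3640802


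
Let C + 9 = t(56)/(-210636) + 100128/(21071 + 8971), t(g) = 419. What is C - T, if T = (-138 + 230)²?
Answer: -2977524725387/351551484 ≈ -8469.7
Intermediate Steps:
T = 8464 (T = 92² = 8464)
C = -1992964811/351551484 (C = -9 + (419/(-210636) + 100128/(21071 + 8971)) = -9 + (419*(-1/210636) + 100128/30042) = -9 + (-419/210636 + 100128*(1/30042)) = -9 + (-419/210636 + 16688/5007) = -9 + 1170998545/351551484 = -1992964811/351551484 ≈ -5.6691)
C - T = -1992964811/351551484 - 1*8464 = -1992964811/351551484 - 8464 = -2977524725387/351551484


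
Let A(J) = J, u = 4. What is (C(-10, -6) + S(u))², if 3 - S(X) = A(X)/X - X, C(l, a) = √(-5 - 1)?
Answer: (6 + I*√6)² ≈ 30.0 + 29.394*I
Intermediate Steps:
C(l, a) = I*√6 (C(l, a) = √(-6) = I*√6)
S(X) = 2 + X (S(X) = 3 - (X/X - X) = 3 - (1 - X) = 3 + (-1 + X) = 2 + X)
(C(-10, -6) + S(u))² = (I*√6 + (2 + 4))² = (I*√6 + 6)² = (6 + I*√6)²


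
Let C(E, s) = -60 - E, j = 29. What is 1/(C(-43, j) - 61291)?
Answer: -1/61308 ≈ -1.6311e-5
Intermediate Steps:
1/(C(-43, j) - 61291) = 1/((-60 - 1*(-43)) - 61291) = 1/((-60 + 43) - 61291) = 1/(-17 - 61291) = 1/(-61308) = -1/61308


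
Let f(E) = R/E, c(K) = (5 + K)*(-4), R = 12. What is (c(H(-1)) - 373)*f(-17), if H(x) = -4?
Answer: 4524/17 ≈ 266.12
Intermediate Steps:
c(K) = -20 - 4*K
f(E) = 12/E
(c(H(-1)) - 373)*f(-17) = ((-20 - 4*(-4)) - 373)*(12/(-17)) = ((-20 + 16) - 373)*(12*(-1/17)) = (-4 - 373)*(-12/17) = -377*(-12/17) = 4524/17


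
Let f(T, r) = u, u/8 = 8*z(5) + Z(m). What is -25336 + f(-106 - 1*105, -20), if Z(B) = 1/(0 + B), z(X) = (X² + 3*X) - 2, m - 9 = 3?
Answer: -68710/3 ≈ -22903.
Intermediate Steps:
m = 12 (m = 9 + 3 = 12)
z(X) = -2 + X² + 3*X
Z(B) = 1/B
u = 7298/3 (u = 8*(8*(-2 + 5² + 3*5) + 1/12) = 8*(8*(-2 + 25 + 15) + 1/12) = 8*(8*38 + 1/12) = 8*(304 + 1/12) = 8*(3649/12) = 7298/3 ≈ 2432.7)
f(T, r) = 7298/3
-25336 + f(-106 - 1*105, -20) = -25336 + 7298/3 = -68710/3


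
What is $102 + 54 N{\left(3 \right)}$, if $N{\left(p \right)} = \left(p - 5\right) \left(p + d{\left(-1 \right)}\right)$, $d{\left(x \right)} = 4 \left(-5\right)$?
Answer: $1938$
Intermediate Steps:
$d{\left(x \right)} = -20$
$N{\left(p \right)} = \left(-20 + p\right) \left(-5 + p\right)$ ($N{\left(p \right)} = \left(p - 5\right) \left(p - 20\right) = \left(-5 + p\right) \left(-20 + p\right) = \left(-20 + p\right) \left(-5 + p\right)$)
$102 + 54 N{\left(3 \right)} = 102 + 54 \left(100 + 3^{2} - 75\right) = 102 + 54 \left(100 + 9 - 75\right) = 102 + 54 \cdot 34 = 102 + 1836 = 1938$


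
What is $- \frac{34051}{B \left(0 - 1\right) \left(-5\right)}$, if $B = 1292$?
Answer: $- \frac{2003}{380} \approx -5.271$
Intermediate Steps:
$- \frac{34051}{B \left(0 - 1\right) \left(-5\right)} = - \frac{34051}{1292 \left(0 - 1\right) \left(-5\right)} = - \frac{34051}{1292 \left(\left(-1\right) \left(-5\right)\right)} = - \frac{34051}{1292 \cdot 5} = - \frac{34051}{6460} = \left(-34051\right) \frac{1}{6460} = - \frac{2003}{380}$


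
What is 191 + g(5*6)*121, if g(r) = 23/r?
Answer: 8513/30 ≈ 283.77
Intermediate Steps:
191 + g(5*6)*121 = 191 + (23/((5*6)))*121 = 191 + (23/30)*121 = 191 + 2783/30 = 8513/30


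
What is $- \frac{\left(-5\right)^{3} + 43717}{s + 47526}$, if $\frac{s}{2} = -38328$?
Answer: $\frac{21796}{14565} \approx 1.4965$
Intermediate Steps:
$s = -76656$ ($s = 2 \left(-38328\right) = -76656$)
$- \frac{\left(-5\right)^{3} + 43717}{s + 47526} = - \frac{\left(-5\right)^{3} + 43717}{-76656 + 47526} = - \frac{-125 + 43717}{-29130} = - \frac{43592 \left(-1\right)}{29130} = \left(-1\right) \left(- \frac{21796}{14565}\right) = \frac{21796}{14565}$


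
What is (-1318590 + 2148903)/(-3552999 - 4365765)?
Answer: -276771/2639588 ≈ -0.10485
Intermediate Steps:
(-1318590 + 2148903)/(-3552999 - 4365765) = 830313/(-7918764) = 830313*(-1/7918764) = -276771/2639588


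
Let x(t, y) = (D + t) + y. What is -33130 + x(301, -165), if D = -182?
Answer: -33176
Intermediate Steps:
x(t, y) = -182 + t + y (x(t, y) = (-182 + t) + y = -182 + t + y)
-33130 + x(301, -165) = -33130 + (-182 + 301 - 165) = -33130 - 46 = -33176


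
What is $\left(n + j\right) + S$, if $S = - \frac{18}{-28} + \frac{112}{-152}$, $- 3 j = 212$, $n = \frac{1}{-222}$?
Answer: $- \frac{1044706}{14763} \approx -70.765$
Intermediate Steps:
$n = - \frac{1}{222} \approx -0.0045045$
$j = - \frac{212}{3}$ ($j = \left(- \frac{1}{3}\right) 212 = - \frac{212}{3} \approx -70.667$)
$S = - \frac{25}{266}$ ($S = \left(-18\right) \left(- \frac{1}{28}\right) + 112 \left(- \frac{1}{152}\right) = \frac{9}{14} - \frac{14}{19} = - \frac{25}{266} \approx -0.093985$)
$\left(n + j\right) + S = \left(- \frac{1}{222} - \frac{212}{3}\right) - \frac{25}{266} = - \frac{15689}{222} - \frac{25}{266} = - \frac{1044706}{14763}$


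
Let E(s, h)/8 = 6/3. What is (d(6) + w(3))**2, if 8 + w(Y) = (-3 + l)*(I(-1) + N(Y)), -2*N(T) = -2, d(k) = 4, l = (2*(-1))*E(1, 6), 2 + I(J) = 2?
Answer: 1521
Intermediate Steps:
I(J) = 0 (I(J) = -2 + 2 = 0)
E(s, h) = 16 (E(s, h) = 8*(6/3) = 8*(6*(1/3)) = 8*2 = 16)
l = -32 (l = (2*(-1))*16 = -2*16 = -32)
N(T) = 1 (N(T) = -1/2*(-2) = 1)
w(Y) = -43 (w(Y) = -8 + (-3 - 32)*(0 + 1) = -8 - 35*1 = -8 - 35 = -43)
(d(6) + w(3))**2 = (4 - 43)**2 = (-39)**2 = 1521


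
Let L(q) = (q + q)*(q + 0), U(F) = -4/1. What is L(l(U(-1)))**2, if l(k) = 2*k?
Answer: 16384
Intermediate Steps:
U(F) = -4 (U(F) = -4*1 = -4)
L(q) = 2*q**2 (L(q) = (2*q)*q = 2*q**2)
L(l(U(-1)))**2 = (2*(2*(-4))**2)**2 = (2*(-8)**2)**2 = (2*64)**2 = 128**2 = 16384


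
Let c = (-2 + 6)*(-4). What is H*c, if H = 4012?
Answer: -64192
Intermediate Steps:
c = -16 (c = 4*(-4) = -16)
H*c = 4012*(-16) = -64192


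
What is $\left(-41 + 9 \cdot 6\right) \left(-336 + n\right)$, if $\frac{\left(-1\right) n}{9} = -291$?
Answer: $29679$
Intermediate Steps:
$n = 2619$ ($n = \left(-9\right) \left(-291\right) = 2619$)
$\left(-41 + 9 \cdot 6\right) \left(-336 + n\right) = \left(-41 + 9 \cdot 6\right) \left(-336 + 2619\right) = \left(-41 + 54\right) 2283 = 13 \cdot 2283 = 29679$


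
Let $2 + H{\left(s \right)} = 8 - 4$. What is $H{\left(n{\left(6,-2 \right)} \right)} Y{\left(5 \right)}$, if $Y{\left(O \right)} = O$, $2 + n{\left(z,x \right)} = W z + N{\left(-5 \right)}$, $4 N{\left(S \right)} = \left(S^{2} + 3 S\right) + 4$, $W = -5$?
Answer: $10$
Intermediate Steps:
$N{\left(S \right)} = 1 + \frac{S^{2}}{4} + \frac{3 S}{4}$ ($N{\left(S \right)} = \frac{\left(S^{2} + 3 S\right) + 4}{4} = \frac{4 + S^{2} + 3 S}{4} = 1 + \frac{S^{2}}{4} + \frac{3 S}{4}$)
$n{\left(z,x \right)} = \frac{3}{2} - 5 z$ ($n{\left(z,x \right)} = -2 - \left(- \frac{7}{2} + 5 z\right) = \frac{3}{2} - 5 z$)
$H{\left(s \right)} = 2$ ($H{\left(s \right)} = -2 + \left(8 - 4\right) = -2 + 4 = 2$)
$H{\left(n{\left(6,-2 \right)} \right)} Y{\left(5 \right)} = 2 \cdot 5 = 10$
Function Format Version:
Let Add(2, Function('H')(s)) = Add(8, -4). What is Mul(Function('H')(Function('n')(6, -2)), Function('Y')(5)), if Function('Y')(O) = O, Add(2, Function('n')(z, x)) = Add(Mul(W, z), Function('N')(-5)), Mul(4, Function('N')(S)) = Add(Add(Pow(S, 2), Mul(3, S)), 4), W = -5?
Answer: 10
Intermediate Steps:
Function('N')(S) = Add(1, Mul(Rational(1, 4), Pow(S, 2)), Mul(Rational(3, 4), S)) (Function('N')(S) = Mul(Rational(1, 4), Add(Add(Pow(S, 2), Mul(3, S)), 4)) = Mul(Rational(1, 4), Add(4, Pow(S, 2), Mul(3, S))) = Add(1, Mul(Rational(1, 4), Pow(S, 2)), Mul(Rational(3, 4), S)))
Function('n')(z, x) = Add(Rational(3, 2), Mul(-5, z)) (Function('n')(z, x) = Add(-2, Add(Mul(-5, z), Add(1, Mul(Rational(1, 4), Pow(-5, 2)), Mul(Rational(3, 4), -5)))) = Add(-2, Add(Mul(-5, z), Add(1, Mul(Rational(1, 4), 25), Rational(-15, 4)))) = Add(-2, Add(Mul(-5, z), Add(1, Rational(25, 4), Rational(-15, 4)))) = Add(-2, Add(Mul(-5, z), Rational(7, 2))) = Add(-2, Add(Rational(7, 2), Mul(-5, z))) = Add(Rational(3, 2), Mul(-5, z)))
Function('H')(s) = 2 (Function('H')(s) = Add(-2, Add(8, -4)) = Add(-2, 4) = 2)
Mul(Function('H')(Function('n')(6, -2)), Function('Y')(5)) = Mul(2, 5) = 10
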